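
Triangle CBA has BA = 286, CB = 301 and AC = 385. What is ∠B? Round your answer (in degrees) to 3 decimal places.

∠B ≈ 81.929°

By the law of cosines, cos B = (CB² + BA² − AC²) / (2·CB·BA) ≈ 0.14039, so ∠B ≈ 81.93°.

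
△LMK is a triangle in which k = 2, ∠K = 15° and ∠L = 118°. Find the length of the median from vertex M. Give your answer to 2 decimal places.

m_M ≈ 4.16

The third angle is ∠M = 180° − ∠K − ∠L = 47.00°.
Law of sines: l = k·sin L/sin K ≈ 6.8229.
Law of sines: m = k·sin M/sin K ≈ 5.6515.
Median from M: ½√(2·k² + 2·l² − m²) ≈ 4.1583.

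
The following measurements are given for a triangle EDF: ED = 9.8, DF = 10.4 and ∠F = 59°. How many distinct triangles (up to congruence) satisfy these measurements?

DF·sin F = 10.4·sin(59°) ≈ 8.915.
Since DF sin F < ED < DF (8.915 < 9.8 < 10.4), two triangles exist.

2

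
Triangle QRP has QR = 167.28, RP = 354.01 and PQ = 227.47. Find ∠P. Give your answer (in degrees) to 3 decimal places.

By the law of cosines, cos P = (RP² + PQ² − QR²) / (2·RP·PQ) ≈ 0.92568, so ∠P ≈ 22.23°.

22.230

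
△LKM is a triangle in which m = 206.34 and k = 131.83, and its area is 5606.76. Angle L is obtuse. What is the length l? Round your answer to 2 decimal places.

330.94

From area = ½·k·m·sin L, we get sin L = 2·area/(k·m) ≈ 0.41223.
Taking the obtuse solution, ∠L ≈ 2.717 rad.
Law of cosines then gives l ≈ 330.94.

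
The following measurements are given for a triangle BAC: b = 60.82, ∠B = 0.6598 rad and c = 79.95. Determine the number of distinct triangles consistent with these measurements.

c·sin B = 79.95·sin(0.6598 rad) ≈ 49.01.
Since c sin B < b < c (49.01 < 60.82 < 79.95), two triangles exist.

2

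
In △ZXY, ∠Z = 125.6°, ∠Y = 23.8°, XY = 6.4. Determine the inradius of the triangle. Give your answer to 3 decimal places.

The third angle is ∠X = 180° − ∠Y − ∠Z = 30.60°.
Law of sines: YZ = XY·sin X/sin Z ≈ 4.0067.
Law of sines: ZX = XY·sin Y/sin Z ≈ 3.1763.
Area = ½·XY·YZ·sin Y ≈ 5.1741.
Semiperimeter s = (6.4+4.0067+3.1763)/2 = 6.7915.
Inradius = area/s = 5.1741/6.7915 ≈ 0.76184.

r ≈ 0.762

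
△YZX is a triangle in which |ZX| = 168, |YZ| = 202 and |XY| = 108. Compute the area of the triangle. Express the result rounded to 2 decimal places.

9069.11

Semiperimeter s = (168 + 108 + 202)/2 = 239.
Heron's formula: area = √(239·71·131·37) ≈ 9069.1.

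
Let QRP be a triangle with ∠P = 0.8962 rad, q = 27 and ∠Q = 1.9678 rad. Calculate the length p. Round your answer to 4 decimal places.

The third angle is ∠R = π − ∠P − ∠Q = 0.2776 rad.
Law of sines: p = q·sin P/sin Q ≈ 22.864.

22.8642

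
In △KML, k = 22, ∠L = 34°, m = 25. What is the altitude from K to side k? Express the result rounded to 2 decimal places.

By the law of cosines, l² = k² + m² − 2·k·m·cos L = 197.06, so l ≈ 14.038.
Area = ½·k·m·sin L ≈ 153.78.
The altitude from K has length 2·area/k ≈ 13.98.

h_K ≈ 13.98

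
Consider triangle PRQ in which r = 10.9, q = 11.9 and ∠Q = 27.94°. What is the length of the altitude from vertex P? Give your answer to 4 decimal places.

5.1072

Law of sines: sin R = r·sin Q/q ≈ 0.42917.
Since q ≥ r, only the acute value applies: ∠R ≈ 25.42°.
Then ∠P = 180° − ∠Q − ∠R ≈ 126.64°.
Law of sines gives p = q·sin P/sin Q ≈ 20.378.
Area = ½·q·r·sin P ≈ 52.036.
The altitude from P has length 2·area/p ≈ 5.1072.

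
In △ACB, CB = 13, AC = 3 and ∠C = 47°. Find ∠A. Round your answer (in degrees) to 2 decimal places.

By the law of cosines, BA² = AC² + CB² − 2·AC·CB·cos C = 124.8, so BA ≈ 11.172.
Law of cosines again: cos A = (BA² + AC² − CB²)/(2·BA·AC) ≈ -0.52508, so ∠A ≈ 121.67°.

∠A ≈ 121.67°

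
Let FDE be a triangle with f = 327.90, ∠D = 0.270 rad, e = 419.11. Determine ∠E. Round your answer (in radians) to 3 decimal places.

2.168

By the law of cosines, d² = e² + f² − 2·e·f·cos D = 18277, so d ≈ 135.19.
Law of cosines again: cos E = (f² + d² − e²)/(2·f·d) ≈ -0.56236, so ∠E ≈ 2.168 rad.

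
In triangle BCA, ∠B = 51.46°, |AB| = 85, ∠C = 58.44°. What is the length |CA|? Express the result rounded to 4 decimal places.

78.0253

The third angle is ∠A = 180° − ∠B − ∠C = 70.10°.
Law of sines: |CA| = |AB|·sin B/sin C ≈ 78.025.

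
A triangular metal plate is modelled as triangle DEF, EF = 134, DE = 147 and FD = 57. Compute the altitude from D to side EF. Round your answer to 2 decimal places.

Semiperimeter s = (134 + 57 + 147)/2 = 169.
Heron's formula: area = √(169·35·112·22) ≈ 3817.7.
The altitude from D has length 2·area/EF ≈ 56.98.

h_D ≈ 56.98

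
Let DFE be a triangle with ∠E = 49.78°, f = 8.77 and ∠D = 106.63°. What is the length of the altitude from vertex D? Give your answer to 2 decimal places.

The third angle is ∠F = 180° − ∠E − ∠D = 23.59°.
Law of sines: d = f·sin D/sin F ≈ 20.998.
Law of sines: e = f·sin E/sin F ≈ 16.733.
Area = ½·f·d·sin E ≈ 70.307.
The altitude from D has length 2·area/d ≈ 6.6965.

h_D ≈ 6.70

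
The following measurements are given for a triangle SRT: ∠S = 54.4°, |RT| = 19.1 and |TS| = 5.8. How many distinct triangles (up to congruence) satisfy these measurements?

|TS|·sin S = 5.8·sin(54.4°) ≈ 4.716.
Since |RT| ≥ |TS|, exactly one triangle exists.

1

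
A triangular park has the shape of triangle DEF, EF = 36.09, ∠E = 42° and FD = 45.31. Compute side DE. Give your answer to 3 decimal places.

Law of sines: sin D = EF·sin E/FD ≈ 0.53297.
Since FD ≥ EF, only the acute value applies: ∠D ≈ 32.21°.
Then ∠F = 180° − ∠E − ∠D ≈ 105.79°.
Law of sines gives DE = FD·sin F/sin E ≈ 65.158.

65.158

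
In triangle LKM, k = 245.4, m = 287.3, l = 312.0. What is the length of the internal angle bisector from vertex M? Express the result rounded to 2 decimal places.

237.12

By the law of cosines, cos M = (l² + k² − m²) / (2·l·k) ≈ 0.48994, so ∠M ≈ 60.66°.
The bisector from M has length 2·l·k·cos(∠M/2)/(l+k) ≈ 237.12.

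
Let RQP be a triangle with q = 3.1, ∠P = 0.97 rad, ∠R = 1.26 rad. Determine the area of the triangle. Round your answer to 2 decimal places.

The third angle is ∠Q = π − ∠P − ∠R = 0.912 rad.
Law of sines: r = q·sin R/sin Q ≈ 3.7338.
Law of sines: p = q·sin P/sin Q ≈ 3.2349.
Area = ½·q·r·sin P ≈ 4.7739.

4.77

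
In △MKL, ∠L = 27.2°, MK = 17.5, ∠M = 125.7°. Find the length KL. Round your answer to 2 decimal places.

31.09

The third angle is ∠K = 180° − ∠L − ∠M = 27.10°.
Law of sines: KL = MK·sin M/sin L ≈ 31.091.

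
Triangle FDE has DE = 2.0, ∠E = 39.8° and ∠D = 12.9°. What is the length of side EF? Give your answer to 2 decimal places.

The third angle is ∠F = 180° − ∠D − ∠E = 127.30°.
Law of sines: EF = DE·sin D/sin F ≈ 0.5613.

0.56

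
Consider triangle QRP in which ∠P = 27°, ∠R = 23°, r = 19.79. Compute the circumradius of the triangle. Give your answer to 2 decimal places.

The third angle is ∠Q = 180° − ∠R − ∠P = 130.00°.
Law of sines: q = r·sin Q/sin R ≈ 38.799.
Law of sines: p = r·sin P/sin R ≈ 22.994.
Circumradius = r/(2 sin R) ≈ 25.324.

25.32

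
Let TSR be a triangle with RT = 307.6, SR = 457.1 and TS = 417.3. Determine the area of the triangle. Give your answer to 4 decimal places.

62414.2651

Semiperimeter s = (457.1 + 307.6 + 417.3)/2 = 591.
Heron's formula: area = √(591·133.9·283.4·173.7) ≈ 62414.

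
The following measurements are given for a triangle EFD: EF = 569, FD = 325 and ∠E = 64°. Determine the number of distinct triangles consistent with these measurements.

EF·sin E = 569·sin(64°) ≈ 511.4.
Since FD = 325 < 511.4 = EF sin E, no triangle exists.

0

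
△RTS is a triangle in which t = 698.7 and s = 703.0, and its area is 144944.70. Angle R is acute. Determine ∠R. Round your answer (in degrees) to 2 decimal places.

∠R ≈ 36.17°

From area = ½·t·s·sin R, we get sin R = 2·area/(t·s) ≈ 0.59018.
Taking the acute solution, ∠R ≈ 36.17°.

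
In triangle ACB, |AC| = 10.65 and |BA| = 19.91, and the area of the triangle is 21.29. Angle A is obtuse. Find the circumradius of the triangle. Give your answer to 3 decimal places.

75.739

From area = ½·|BA|·|AC|·sin A, we get sin A = 2·area/(|BA|·|AC|) ≈ 0.20081.
Taking the obtuse solution, ∠A ≈ 168.42°.
Law of cosines then gives |CB| ≈ 30.418.
Circumradius = |CB|/(2 sin A) ≈ 75.739.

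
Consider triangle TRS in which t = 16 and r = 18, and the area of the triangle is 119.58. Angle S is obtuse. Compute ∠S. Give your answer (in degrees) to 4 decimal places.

∠S ≈ 123.8584°

From area = ½·t·r·sin S, we get sin S = 2·area/(t·r) ≈ 0.83042.
Taking the obtuse solution, ∠S ≈ 123.86°.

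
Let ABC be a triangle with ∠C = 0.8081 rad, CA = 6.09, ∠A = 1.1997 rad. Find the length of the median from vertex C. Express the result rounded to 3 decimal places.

m_C ≈ 5.680

The third angle is ∠B = π − ∠C − ∠A = 1.1338 rad.
Law of sines: BC = CA·sin A/sin B ≈ 6.2641.
Law of sines: AB = CA·sin C/sin B ≈ 4.8596.
Median from C: ½√(2·BC² + 2·CA² − AB²) ≈ 5.6798.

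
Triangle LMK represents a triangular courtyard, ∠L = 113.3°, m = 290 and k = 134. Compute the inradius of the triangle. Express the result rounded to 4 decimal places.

By the law of cosines, l² = m² + k² − 2·m·k·cos L = 1.328e+05, so l ≈ 364.41.
Area = ½·m·k·sin L ≈ 17845.
Semiperimeter s = (364.41+290+134)/2 = 394.21.
Inradius = area/s = 17845/394.21 ≈ 45.269.

r ≈ 45.2691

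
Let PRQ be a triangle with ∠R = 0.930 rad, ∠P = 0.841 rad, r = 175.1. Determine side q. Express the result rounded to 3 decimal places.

The third angle is ∠Q = π − ∠P − ∠R = 1.371 rad.
Law of sines: q = r·sin Q/sin R ≈ 214.07.

214.070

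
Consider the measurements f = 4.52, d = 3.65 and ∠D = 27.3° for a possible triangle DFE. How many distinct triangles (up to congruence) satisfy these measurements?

2

f·sin D = 4.52·sin(27.3°) ≈ 2.073.
Since f sin D < d < f (2.073 < 3.65 < 4.52), two triangles exist.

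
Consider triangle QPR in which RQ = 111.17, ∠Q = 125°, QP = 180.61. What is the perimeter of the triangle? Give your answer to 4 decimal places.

perimeter ≈ 552.5706

By the law of cosines, PR² = RQ² + QP² − 2·RQ·QP·cos Q = 68012, so PR ≈ 260.79.
Semiperimeter s = (260.79+111.17+180.61)/2 = 276.29.
Perimeter = 260.79 + 111.17 + 180.61 = 552.57.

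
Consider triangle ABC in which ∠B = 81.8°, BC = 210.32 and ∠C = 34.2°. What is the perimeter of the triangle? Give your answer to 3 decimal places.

573.459

The third angle is ∠A = 180° − ∠B − ∠C = 64.00°.
Law of sines: CA = BC·sin B/sin A ≈ 231.61.
Law of sines: AB = BC·sin C/sin A ≈ 131.53.
Semiperimeter s = (210.32+231.61+131.53)/2 = 286.73.
Perimeter = 210.32 + 231.61 + 131.53 = 573.46.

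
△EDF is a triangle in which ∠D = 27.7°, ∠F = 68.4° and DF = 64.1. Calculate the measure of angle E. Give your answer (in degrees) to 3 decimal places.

∠E ≈ 83.900°

The third angle is ∠E = 180° − ∠D − ∠F = 83.90°.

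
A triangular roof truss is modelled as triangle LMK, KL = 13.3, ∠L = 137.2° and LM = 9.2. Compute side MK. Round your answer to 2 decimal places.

21.00

By the law of cosines, MK² = KL² + LM² − 2·KL·LM·cos L = 441.09, so MK ≈ 21.002.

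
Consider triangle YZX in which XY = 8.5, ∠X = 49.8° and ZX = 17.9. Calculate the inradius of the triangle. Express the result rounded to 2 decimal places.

2.88

By the law of cosines, YZ² = ZX² + XY² − 2·ZX·XY·cos X = 196.25, so YZ ≈ 14.009.
Area = ½·ZX·XY·sin X ≈ 58.106.
Semiperimeter s = (17.9+8.5+14.009)/2 = 20.204.
Inradius = area/s = 58.106/20.204 ≈ 2.8759.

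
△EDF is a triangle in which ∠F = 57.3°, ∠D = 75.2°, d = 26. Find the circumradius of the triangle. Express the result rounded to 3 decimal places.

The third angle is ∠E = 180° − ∠D − ∠F = 47.50°.
Law of sines: e = d·sin E/sin D ≈ 19.827.
Law of sines: f = d·sin F/sin D ≈ 22.63.
Circumradius = d/(2 sin D) ≈ 13.446.

R ≈ 13.446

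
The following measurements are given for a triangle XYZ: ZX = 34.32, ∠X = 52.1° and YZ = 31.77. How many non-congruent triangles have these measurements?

2

ZX·sin X = 34.32·sin(52.1°) ≈ 27.08.
Since ZX sin X < YZ < ZX (27.08 < 31.77 < 34.32), two triangles exist.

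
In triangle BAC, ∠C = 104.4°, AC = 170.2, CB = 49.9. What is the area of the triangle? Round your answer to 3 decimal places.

4113.079

Area = ½·AC·CB·sin C ≈ 4113.1.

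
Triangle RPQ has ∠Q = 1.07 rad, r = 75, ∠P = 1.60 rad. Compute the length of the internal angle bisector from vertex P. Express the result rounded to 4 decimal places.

t_P ≈ 68.8489

The third angle is ∠R = π − ∠P − ∠Q = 0.472 rad.
Law of sines: p = r·sin P/sin R ≈ 165.02.
Law of sines: q = r·sin Q/sin R ≈ 144.81.
The bisector from P has length 2·q·r·cos(∠P/2)/(q+r) ≈ 68.849.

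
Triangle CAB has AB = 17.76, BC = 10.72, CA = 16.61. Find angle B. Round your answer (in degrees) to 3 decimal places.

By the law of cosines, cos B = (AB² + BC² − CA²) / (2·AB·BC) ≈ 0.40560, so ∠B ≈ 66.07°.

∠B ≈ 66.071°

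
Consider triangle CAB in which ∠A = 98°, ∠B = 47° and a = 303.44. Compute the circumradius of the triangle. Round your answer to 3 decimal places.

153.211

The third angle is ∠C = 180° − ∠A − ∠B = 35.00°.
Law of sines: c = a·sin C/sin A ≈ 175.76.
Law of sines: b = a·sin B/sin A ≈ 224.1.
Circumradius = a/(2 sin A) ≈ 153.21.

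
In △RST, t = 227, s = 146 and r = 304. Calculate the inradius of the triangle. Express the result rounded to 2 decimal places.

46.77

Semiperimeter p = (304 + 146 + 227)/2 = 338.5.
Heron's formula: area = √(338.5·34.5·192.5·111.5) ≈ 15832.
Inradius = area/p = 15832/338.5 ≈ 46.772.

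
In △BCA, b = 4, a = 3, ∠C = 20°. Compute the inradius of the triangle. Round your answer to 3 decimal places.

By the law of cosines, c² = a² + b² − 2·a·b·cos C = 2.4474, so c ≈ 1.5644.
Area = ½·a·b·sin C ≈ 2.0521.
Semiperimeter s = (4+1.5644+3)/2 = 4.2822.
Inradius = area/s = 2.0521/4.2822 ≈ 0.47922.

r ≈ 0.479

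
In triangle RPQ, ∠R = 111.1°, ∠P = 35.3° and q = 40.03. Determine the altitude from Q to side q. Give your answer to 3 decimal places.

h_Q ≈ 38.997

The third angle is ∠Q = 180° − ∠R − ∠P = 33.60°.
Law of sines: r = q·sin R/sin Q ≈ 67.486.
Law of sines: p = q·sin P/sin Q ≈ 41.8.
Area = ½·q·r·sin P ≈ 780.53.
The altitude from Q has length 2·area/q ≈ 38.997.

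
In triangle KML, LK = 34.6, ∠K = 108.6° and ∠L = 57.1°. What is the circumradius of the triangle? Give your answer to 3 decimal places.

R ≈ 70.041

The third angle is ∠M = 180° − ∠L − ∠K = 14.30°.
Law of sines: ML = LK·sin K/sin M ≈ 132.76.
Law of sines: KM = LK·sin L/sin M ≈ 117.62.
Circumradius = LK/(2 sin M) ≈ 70.041.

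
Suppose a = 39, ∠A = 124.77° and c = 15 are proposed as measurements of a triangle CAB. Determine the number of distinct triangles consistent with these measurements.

c·sin A = 15·sin(124.77°) ≈ 12.32.
Since ∠A is not acute, a triangle exists only if a > c; here a > c, so there is exactly one triangle.

1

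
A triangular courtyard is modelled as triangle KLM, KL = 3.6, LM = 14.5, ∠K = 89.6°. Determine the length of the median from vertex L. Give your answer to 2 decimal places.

m_L ≈ 7.88

Law of sines: sin M = KL·sin K/LM ≈ 0.24827.
Since LM ≥ KL, only the acute value applies: ∠M ≈ 14.38°.
Then ∠L = 180° − ∠K − ∠M ≈ 76.02°.
Law of sines gives MK = LM·sin L/sin K ≈ 14.071.
Median from L: ½√(2·KL² + 2·LM² − MK²) ≈ 7.8807.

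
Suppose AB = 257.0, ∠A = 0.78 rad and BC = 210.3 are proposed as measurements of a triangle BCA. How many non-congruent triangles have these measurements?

AB·sin A = 257.0·sin(0.78 rad) ≈ 180.7.
Since AB sin A < BC < AB (180.7 < 210.3 < 257.0), two triangles exist.

2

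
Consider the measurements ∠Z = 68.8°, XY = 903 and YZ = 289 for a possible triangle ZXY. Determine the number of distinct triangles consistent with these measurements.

1

YZ·sin Z = 289·sin(68.8°) ≈ 269.4.
Since XY ≥ YZ, exactly one triangle exists.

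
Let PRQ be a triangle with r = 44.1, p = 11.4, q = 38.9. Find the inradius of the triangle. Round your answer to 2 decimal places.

4.42

Semiperimeter s = (11.4 + 44.1 + 38.9)/2 = 47.2.
Heron's formula: area = √(47.2·35.8·3.1·8.3) ≈ 208.51.
Inradius = area/s = 208.51/47.2 ≈ 4.4176.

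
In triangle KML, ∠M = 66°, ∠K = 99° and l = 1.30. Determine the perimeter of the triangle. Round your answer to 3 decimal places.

The third angle is ∠L = 180° − ∠K − ∠M = 15.00°.
Law of sines: k = l·sin K/sin L ≈ 4.961.
Law of sines: m = l·sin M/sin L ≈ 4.5886.
Semiperimeter s = (4.961+4.5886+1.3)/2 = 5.4248.
Perimeter = 4.961 + 4.5886 + 1.3 = 10.85.

perimeter ≈ 10.850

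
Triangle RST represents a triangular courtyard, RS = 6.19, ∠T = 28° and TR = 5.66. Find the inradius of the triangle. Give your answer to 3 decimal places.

Law of sines: sin S = TR·sin T/RS ≈ 0.42927.
Since RS ≥ TR, only the acute value applies: ∠S ≈ 25.42°.
Then ∠R = 180° − ∠T − ∠S ≈ 126.58°.
Law of sines gives ST = RS·sin R/sin T ≈ 10.588.
Area = ½·RS·TR·sin R ≈ 14.067.
Semiperimeter s = (10.588+5.66+6.19)/2 = 11.219.
Inradius = area/s = 14.067/11.219 ≈ 1.2539.

r ≈ 1.254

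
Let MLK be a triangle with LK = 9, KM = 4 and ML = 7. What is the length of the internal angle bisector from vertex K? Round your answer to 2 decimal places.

t_K ≈ 5.06

By the law of cosines, cos K = (LK² + KM² − ML²) / (2·LK·KM) ≈ 0.66667, so ∠K ≈ 48.19°.
The bisector from K has length 2·LK·KM·cos(∠K/2)/(LK+KM) ≈ 5.0559.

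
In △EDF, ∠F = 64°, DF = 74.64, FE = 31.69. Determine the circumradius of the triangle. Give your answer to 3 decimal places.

R ≈ 37.324

By the law of cosines, ED² = DF² + FE² − 2·DF·FE·cos F = 4501.6, so ED ≈ 67.094.
Area = ½·DF·FE·sin F ≈ 1063.
Circumradius = ED/(2 sin F) ≈ 37.324.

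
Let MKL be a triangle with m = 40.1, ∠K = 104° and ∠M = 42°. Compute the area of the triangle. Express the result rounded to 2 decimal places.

The third angle is ∠L = 180° − ∠M − ∠K = 34.00°.
Law of sines: k = m·sin K/sin M ≈ 58.148.
Law of sines: l = m·sin L/sin M ≈ 33.512.
Area = ½·m·k·sin L ≈ 651.95.

651.95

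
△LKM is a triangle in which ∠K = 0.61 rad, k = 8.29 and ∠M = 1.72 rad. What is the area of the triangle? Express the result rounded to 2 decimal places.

The third angle is ∠L = π − ∠K − ∠M = 0.812 rad.
Law of sines: l = k·sin L/sin K ≈ 10.497.
Law of sines: m = k·sin M/sin K ≈ 14.31.
Area = ½·k·l·sin M ≈ 43.027.

43.03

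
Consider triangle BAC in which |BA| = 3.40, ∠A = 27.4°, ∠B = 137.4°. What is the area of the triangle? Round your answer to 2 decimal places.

The third angle is ∠C = 180° − ∠B − ∠A = 15.20°.
Law of sines: |AC| = |BA|·sin B/sin C ≈ 8.7775.
Law of sines: |CB| = |BA|·sin A/sin C ≈ 5.9677.
Area = ½·|BA|·|AC|·sin A ≈ 6.867.

6.87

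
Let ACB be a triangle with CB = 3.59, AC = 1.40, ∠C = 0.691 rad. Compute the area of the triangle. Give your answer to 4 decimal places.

1.6016

Area = ½·AC·CB·sin C ≈ 1.6016.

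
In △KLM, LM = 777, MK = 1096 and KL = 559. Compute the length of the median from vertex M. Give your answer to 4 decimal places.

m_M ≈ 907.9385

Median from M: ½√(2·LM² + 2·MK² − KL²) ≈ 907.94.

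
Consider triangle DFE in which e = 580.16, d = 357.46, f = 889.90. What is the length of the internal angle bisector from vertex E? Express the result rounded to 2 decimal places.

By the law of cosines, cos E = (d² + f² − e²) / (2·d·f) ≈ 0.91655, so ∠E ≈ 23.57°.
The bisector from E has length 2·d·f·cos(∠E/2)/(d+f) ≈ 499.29.

499.29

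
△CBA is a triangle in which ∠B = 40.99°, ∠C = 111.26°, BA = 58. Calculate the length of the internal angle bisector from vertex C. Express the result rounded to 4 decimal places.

The third angle is ∠A = 180° − ∠C − ∠B = 27.75°.
Law of sines: AC = BA·sin B/sin C ≈ 40.822.
Law of sines: CB = BA·sin A/sin C ≈ 28.978.
The bisector from C has length 2·AC·CB·cos(∠C/2)/(AC+CB) ≈ 19.135.

t_C ≈ 19.1349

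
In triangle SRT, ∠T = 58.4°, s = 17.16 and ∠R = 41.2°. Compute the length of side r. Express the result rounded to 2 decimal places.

The third angle is ∠S = 180° − ∠R − ∠T = 80.40°.
Law of sines: r = s·sin R/sin S ≈ 11.464.

11.46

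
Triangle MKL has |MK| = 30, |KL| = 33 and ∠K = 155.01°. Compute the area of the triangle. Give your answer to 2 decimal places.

area ≈ 209.12

Area = ½·|MK|·|KL|·sin K ≈ 209.12.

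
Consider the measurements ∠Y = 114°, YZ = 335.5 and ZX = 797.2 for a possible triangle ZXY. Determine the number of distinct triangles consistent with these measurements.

YZ·sin Y = 335.5·sin(114°) ≈ 306.5.
Since ∠Y is not acute, a triangle exists only if ZX > YZ; here ZX > YZ, so there is exactly one triangle.

1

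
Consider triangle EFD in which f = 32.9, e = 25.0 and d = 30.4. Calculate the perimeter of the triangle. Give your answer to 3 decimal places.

Perimeter = 25 + 32.9 + 30.4 = 88.3.

perimeter ≈ 88.300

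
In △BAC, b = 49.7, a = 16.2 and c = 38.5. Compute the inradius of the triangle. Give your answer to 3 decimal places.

r ≈ 4.860

Semiperimeter s = (49.7 + 16.2 + 38.5)/2 = 52.2.
Heron's formula: area = √(52.2·2.5·36·13.7) ≈ 253.7.
Inradius = area/s = 253.7/52.2 ≈ 4.8601.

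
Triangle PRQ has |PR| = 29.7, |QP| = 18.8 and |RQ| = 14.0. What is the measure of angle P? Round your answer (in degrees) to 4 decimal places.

∠P ≈ 21.4279°

By the law of cosines, cos P = (|QP|² + |PR|² − |RQ|²) / (2·|QP|·|PR|) ≈ 0.93088, so ∠P ≈ 21.43°.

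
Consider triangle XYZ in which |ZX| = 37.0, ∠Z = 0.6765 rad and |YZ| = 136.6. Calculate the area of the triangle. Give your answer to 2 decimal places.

Area = ½·|YZ|·|ZX|·sin Z ≈ 1582.1.

1582.14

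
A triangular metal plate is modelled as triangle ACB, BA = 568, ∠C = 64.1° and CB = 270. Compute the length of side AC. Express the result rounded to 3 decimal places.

Law of sines: sin A = CB·sin C/BA ≈ 0.42761.
Since BA ≥ CB, only the acute value applies: ∠A ≈ 25.32°.
Then ∠B = 180° − ∠C − ∠A ≈ 90.58°.
Law of sines gives AC = BA·sin B/sin C ≈ 631.39.

631.389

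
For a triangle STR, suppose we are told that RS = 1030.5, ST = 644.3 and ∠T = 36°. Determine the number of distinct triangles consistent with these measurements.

ST·sin T = 644.3·sin(36°) ≈ 378.7.
Since RS ≥ ST, exactly one triangle exists.

1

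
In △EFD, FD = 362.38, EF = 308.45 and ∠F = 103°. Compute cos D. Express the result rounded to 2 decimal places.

0.82

By the law of cosines, DE² = EF² + FD² − 2·EF·FD·cos F = 2.7675e+05, so DE ≈ 526.07.
Law of cosines again: cos D = (FD² + DE² − EF²)/(2·FD·DE) ≈ 0.82074, so ∠D ≈ 34.84°.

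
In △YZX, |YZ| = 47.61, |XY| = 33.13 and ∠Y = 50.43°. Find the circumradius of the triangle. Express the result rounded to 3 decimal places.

By the law of cosines, |ZX|² = |XY|² + |YZ|² − 2·|XY|·|YZ|·cos Y = 1354.7, so |ZX| ≈ 36.807.
Area = ½·|XY|·|YZ|·sin Y ≈ 607.94.
Circumradius = |ZX|/(2 sin Y) ≈ 23.874.

R ≈ 23.874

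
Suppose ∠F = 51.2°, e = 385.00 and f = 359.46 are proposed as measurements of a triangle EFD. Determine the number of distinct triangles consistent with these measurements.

2

e·sin F = 385.00·sin(51.2°) ≈ 300.
Since e sin F < f < e (300 < 359.46 < 385.00), two triangles exist.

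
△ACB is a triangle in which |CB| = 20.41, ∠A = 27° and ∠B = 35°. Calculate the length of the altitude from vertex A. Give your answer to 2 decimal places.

The third angle is ∠C = 180° − ∠B − ∠A = 118.00°.
Law of sines: |BA| = |CB|·sin C/sin A ≈ 39.695.
Law of sines: |AC| = |CB|·sin B/sin A ≈ 25.786.
Area = ½·|CB|·|BA|·sin B ≈ 232.35.
The altitude from A has length 2·area/|CB| ≈ 22.768.

22.77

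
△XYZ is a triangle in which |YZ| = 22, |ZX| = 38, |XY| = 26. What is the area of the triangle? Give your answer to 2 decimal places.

277.05

Semiperimeter s = (22 + 38 + 26)/2 = 43.
Heron's formula: area = √(43·21·5·17) ≈ 277.05.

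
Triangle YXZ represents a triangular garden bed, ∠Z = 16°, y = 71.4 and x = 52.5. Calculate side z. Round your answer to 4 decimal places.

By the law of cosines, z² = y² + x² − 2·y·x·cos Z = 647.63, so z ≈ 25.449.

25.4486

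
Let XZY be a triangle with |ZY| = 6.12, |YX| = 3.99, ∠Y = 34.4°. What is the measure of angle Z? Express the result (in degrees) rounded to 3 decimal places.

By the law of cosines, |XZ|² = |ZY|² + |YX|² − 2·|ZY|·|YX|·cos Y = 13.078, so |XZ| ≈ 3.6163.
Law of cosines again: cos Z = (|XZ|² + |ZY|² − |YX|²)/(2·|XZ|·|ZY|) ≈ 0.78195, so ∠Z ≈ 38.56°.

∠Z ≈ 38.561°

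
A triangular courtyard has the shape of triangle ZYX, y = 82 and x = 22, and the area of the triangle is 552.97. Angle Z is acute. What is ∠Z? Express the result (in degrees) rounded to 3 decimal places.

From area = ½·y·x·sin Z, we get sin Z = 2·area/(y·x) ≈ 0.61305.
Taking the acute solution, ∠Z ≈ 37.81°.

∠Z ≈ 37.810°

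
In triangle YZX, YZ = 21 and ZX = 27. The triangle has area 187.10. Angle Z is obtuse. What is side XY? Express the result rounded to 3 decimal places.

44.966

From area = ½·YZ·ZX·sin Z, we get sin Z = 2·area/(YZ·ZX) ≈ 0.65996.
Taking the obtuse solution, ∠Z ≈ 2.4208 rad.
Law of cosines then gives XY ≈ 44.966.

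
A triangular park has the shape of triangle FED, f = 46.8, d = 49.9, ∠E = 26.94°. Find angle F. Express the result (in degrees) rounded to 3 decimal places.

68.907

By the law of cosines, e² = d² + f² − 2·d·f·cos E = 516.46, so e ≈ 22.726.
Law of cosines again: cos F = (e² + d² − f²)/(2·e·d) ≈ 0.35989, so ∠F ≈ 68.91°.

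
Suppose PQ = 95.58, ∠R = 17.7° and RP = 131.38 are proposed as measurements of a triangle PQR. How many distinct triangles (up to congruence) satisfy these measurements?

2

RP·sin R = 131.38·sin(17.7°) ≈ 39.94.
Since RP sin R < PQ < RP (39.94 < 95.58 < 131.38), two triangles exist.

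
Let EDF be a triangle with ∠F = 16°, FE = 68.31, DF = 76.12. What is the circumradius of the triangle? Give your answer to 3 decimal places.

R ≈ 39.068

By the law of cosines, ED² = DF² + FE² − 2·DF·FE·cos F = 463.86, so ED ≈ 21.537.
Area = ½·DF·FE·sin F ≈ 716.62.
Circumradius = ED/(2 sin F) ≈ 39.068.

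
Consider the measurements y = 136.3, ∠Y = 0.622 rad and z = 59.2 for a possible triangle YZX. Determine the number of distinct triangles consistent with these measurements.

1

z·sin Y = 59.2·sin(0.622 rad) ≈ 34.49.
Since y ≥ z, exactly one triangle exists.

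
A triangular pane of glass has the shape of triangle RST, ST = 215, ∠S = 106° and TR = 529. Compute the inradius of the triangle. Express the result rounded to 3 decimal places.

75.440

Law of sines: sin R = ST·sin S/TR ≈ 0.39068.
Since TR ≥ ST, only the acute value applies: ∠R ≈ 23.00°.
Then ∠T = 180° − ∠S − ∠R ≈ 51.00°.
Law of sines gives RS = TR·sin T/sin S ≈ 427.7.
Area = ½·TR·ST·sin T ≈ 44196.
Semiperimeter s = (215+529+427.7)/2 = 585.85.
Inradius = area/s = 44196/585.85 ≈ 75.44.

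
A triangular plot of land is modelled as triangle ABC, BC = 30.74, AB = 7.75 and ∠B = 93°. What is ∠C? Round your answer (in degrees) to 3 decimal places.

13.955

By the law of cosines, CA² = AB² + BC² − 2·AB·BC·cos B = 1029.9, so CA ≈ 32.093.
Law of cosines again: cos C = (BC² + CA² − AB²)/(2·BC·CA) ≈ 0.97049, so ∠C ≈ 13.95°.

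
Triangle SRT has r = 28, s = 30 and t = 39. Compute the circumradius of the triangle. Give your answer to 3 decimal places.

19.592

By the law of cosines, cos S = (r² + t² − s²) / (2·r·t) ≈ 0.64332, so ∠S ≈ 0.872 rad.
Circumradius = s/(2 sin S) ≈ 19.592.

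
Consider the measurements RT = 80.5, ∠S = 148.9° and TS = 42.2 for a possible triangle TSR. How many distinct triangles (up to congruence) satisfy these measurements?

1

TS·sin S = 42.2·sin(148.9°) ≈ 21.8.
Since ∠S is not acute, a triangle exists only if RT > TS; here RT > TS, so there is exactly one triangle.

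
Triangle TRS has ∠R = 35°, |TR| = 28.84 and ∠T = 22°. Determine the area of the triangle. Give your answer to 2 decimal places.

The third angle is ∠S = 180° − ∠T − ∠R = 123.00°.
Law of sines: |RS| = |TR|·sin T/sin S ≈ 12.882.
Law of sines: |ST| = |TR|·sin R/sin S ≈ 19.724.
Area = ½·|TR|·|RS|·sin R ≈ 106.55.

area ≈ 106.55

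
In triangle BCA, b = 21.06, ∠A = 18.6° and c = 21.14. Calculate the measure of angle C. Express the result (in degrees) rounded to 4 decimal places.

By the law of cosines, a² = b² + c² − 2·b·c·cos A = 46.514, so a ≈ 6.8201.
Law of cosines again: cos C = (a² + b² − c²)/(2·a·b) ≈ 0.15017, so ∠C ≈ 81.36°.

81.3633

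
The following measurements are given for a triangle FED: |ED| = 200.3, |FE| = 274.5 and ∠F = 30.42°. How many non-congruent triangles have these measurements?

|FE|·sin F = 274.5·sin(30.42°) ≈ 139.
Since |FE| sin F < |ED| < |FE| (139 < 200.3 < 274.5), two triangles exist.

2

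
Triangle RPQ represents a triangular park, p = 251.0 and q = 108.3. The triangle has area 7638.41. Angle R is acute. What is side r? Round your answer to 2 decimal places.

From area = ½·p·q·sin R, we get sin R = 2·area/(p·q) ≈ 0.56199.
Taking the acute solution, ∠R ≈ 34.19°.
Law of cosines then gives r ≈ 172.51.

172.51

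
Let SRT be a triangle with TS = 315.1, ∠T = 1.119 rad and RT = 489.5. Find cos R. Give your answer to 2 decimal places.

0.78

By the law of cosines, SR² = RT² + TS² − 2·RT·TS·cos T = 2.0422e+05, so SR ≈ 451.91.
Law of cosines again: cos R = (SR² + RT² − TS²)/(2·SR·RT) ≈ 0.77877, so ∠R ≈ 0.678 rad.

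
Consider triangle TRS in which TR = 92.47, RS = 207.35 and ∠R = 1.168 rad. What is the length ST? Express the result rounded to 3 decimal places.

By the law of cosines, ST² = TR² + RS² − 2·TR·RS·cos R = 36513, so ST ≈ 191.08.

191.083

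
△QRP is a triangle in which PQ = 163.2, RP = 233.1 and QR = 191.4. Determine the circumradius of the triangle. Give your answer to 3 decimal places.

117.760

By the law of cosines, cos Q = (PQ² + QR² − RP²) / (2·PQ·QR) ≈ 0.14298, so ∠Q ≈ 81.78°.
Circumradius = RP/(2 sin Q) ≈ 117.76.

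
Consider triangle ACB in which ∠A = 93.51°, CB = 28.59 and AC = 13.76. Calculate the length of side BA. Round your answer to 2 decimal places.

24.23

Law of sines: sin B = AC·sin A/CB ≈ 0.48038.
Since CB ≥ AC, only the acute value applies: ∠B ≈ 28.71°.
Then ∠C = 180° − ∠A − ∠B ≈ 57.78°.
Law of sines gives BA = CB·sin C/sin A ≈ 24.233.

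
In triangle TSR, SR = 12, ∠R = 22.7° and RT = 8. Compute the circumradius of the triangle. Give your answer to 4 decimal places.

By the law of cosines, TS² = SR² + RT² − 2·SR·RT·cos R = 30.873, so TS ≈ 5.5563.
Area = ½·SR·RT·sin R ≈ 18.523.
Circumradius = TS/(2 sin R) ≈ 7.1991.

7.1991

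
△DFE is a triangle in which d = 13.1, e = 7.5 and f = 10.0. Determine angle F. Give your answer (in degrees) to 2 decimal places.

49.41

By the law of cosines, cos F = (e² + d² − f²) / (2·e·d) ≈ 0.65069, so ∠F ≈ 49.41°.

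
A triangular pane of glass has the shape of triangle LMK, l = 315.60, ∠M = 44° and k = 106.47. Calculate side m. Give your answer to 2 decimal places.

By the law of cosines, m² = k² + l² − 2·k·l·cos M = 62597, so m ≈ 250.19.

250.19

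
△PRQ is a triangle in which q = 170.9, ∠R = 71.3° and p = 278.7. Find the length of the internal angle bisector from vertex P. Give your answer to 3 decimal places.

t_P ≈ 169.938

By the law of cosines, r² = q² + p² − 2·q·p·cos R = 76339, so r ≈ 276.3.
Law of cosines again: cos P = (r² + q² − p²)/(2·r·q) ≈ 0.29514, so ∠P ≈ 72.83°.
The bisector from P has length 2·r·q·cos(∠P/2)/(r+q) ≈ 169.94.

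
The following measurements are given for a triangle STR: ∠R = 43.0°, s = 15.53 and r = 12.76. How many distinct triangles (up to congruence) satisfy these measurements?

2

s·sin R = 15.53·sin(43.0°) ≈ 10.59.
Since s sin R < r < s (10.59 < 12.76 < 15.53), two triangles exist.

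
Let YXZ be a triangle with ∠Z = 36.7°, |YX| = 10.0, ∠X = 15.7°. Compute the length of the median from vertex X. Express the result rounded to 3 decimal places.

The third angle is ∠Y = 180° − ∠X − ∠Z = 127.60°.
Law of sines: |XZ| = |YX|·sin Y/sin Z ≈ 13.257.
Law of sines: |ZY| = |YX|·sin X/sin Z ≈ 4.5279.
Median from X: ½√(2·|YX|² + 2·|XZ|² − |ZY|²) ≈ 11.522.

m_X ≈ 11.522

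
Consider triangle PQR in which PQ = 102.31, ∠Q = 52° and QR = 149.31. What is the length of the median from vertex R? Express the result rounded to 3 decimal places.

By the law of cosines, RP² = PQ² + QR² − 2·PQ·QR·cos Q = 13951, so RP ≈ 118.12.
Median from R: ½√(2·QR² + 2·RP² − PQ²) ≈ 124.52.

m_R ≈ 124.521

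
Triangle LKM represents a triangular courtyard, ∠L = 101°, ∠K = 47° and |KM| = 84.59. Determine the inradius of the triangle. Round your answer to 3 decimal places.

The third angle is ∠M = 180° − ∠L − ∠K = 32.00°.
Law of sines: |ML| = |KM|·sin K/sin L ≈ 63.023.
Law of sines: |LK| = |KM|·sin M/sin L ≈ 45.665.
Area = ½·|KM|·|ML|·sin M ≈ 1412.5.
Semiperimeter s = (84.59+63.023+45.665)/2 = 96.639.
Inradius = area/s = 1412.5/96.639 ≈ 14.617.

14.617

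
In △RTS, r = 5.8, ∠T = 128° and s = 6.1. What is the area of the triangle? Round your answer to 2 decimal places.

area ≈ 13.94

Area = ½·s·r·sin T ≈ 13.94.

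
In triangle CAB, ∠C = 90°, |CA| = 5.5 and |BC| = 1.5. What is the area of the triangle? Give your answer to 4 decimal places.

4.1250

Area = ½·|BC|·|CA|·sin C ≈ 4.125.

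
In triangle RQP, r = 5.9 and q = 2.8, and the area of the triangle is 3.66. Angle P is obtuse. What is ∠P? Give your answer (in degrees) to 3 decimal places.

From area = ½·r·q·sin P, we get sin P = 2·area/(r·q) ≈ 0.44310.
Taking the obtuse solution, ∠P ≈ 153.70°.

153.698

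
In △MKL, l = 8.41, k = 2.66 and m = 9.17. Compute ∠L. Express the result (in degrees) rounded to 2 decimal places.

By the law of cosines, cos L = (m² + k² − l²) / (2·m·k) ≈ 0.41891, so ∠L ≈ 65.23°.

65.23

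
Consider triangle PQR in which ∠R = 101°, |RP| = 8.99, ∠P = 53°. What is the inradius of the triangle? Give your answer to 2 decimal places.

The third angle is ∠Q = 180° − ∠R − ∠P = 26.00°.
Law of sines: |QR| = |RP|·sin P/sin Q ≈ 16.378.
Law of sines: |PQ| = |RP|·sin R/sin Q ≈ 20.131.
Area = ½·|RP|·|QR|·sin R ≈ 72.267.
Semiperimeter s = (16.378+8.99+20.131)/2 = 22.75.
Inradius = area/s = 72.267/22.75 ≈ 3.1766.

3.18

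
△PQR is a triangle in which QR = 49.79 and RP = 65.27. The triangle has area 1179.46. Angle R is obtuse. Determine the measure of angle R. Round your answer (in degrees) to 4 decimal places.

133.4589

From area = ½·QR·RP·sin R, we get sin R = 2·area/(QR·RP) ≈ 0.72587.
Taking the obtuse solution, ∠R ≈ 133.46°.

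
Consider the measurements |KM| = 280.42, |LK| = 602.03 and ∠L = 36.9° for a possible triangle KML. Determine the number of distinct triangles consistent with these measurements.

|LK|·sin L = 602.03·sin(36.9°) ≈ 361.5.
Since |KM| = 280.42 < 361.5 = |LK| sin L, no triangle exists.

0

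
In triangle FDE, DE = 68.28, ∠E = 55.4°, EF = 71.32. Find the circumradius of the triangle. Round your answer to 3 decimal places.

R ≈ 39.451

By the law of cosines, FD² = DE² + EF² − 2·DE·EF·cos E = 4218.2, so FD ≈ 64.948.
Area = ½·DE·EF·sin E ≈ 2004.2.
Circumradius = FD/(2 sin E) ≈ 39.451.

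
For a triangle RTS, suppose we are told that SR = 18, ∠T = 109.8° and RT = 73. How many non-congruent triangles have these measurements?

RT·sin T = 73·sin(109.8°) ≈ 68.68.
Since ∠T is not acute, a triangle exists only if SR > RT; here SR ≤ RT, so there is no triangle.

0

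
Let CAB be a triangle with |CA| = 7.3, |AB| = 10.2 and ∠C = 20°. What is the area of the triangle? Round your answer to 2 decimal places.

20.91

Law of sines: sin B = |CA|·sin C/|AB| ≈ 0.24478.
Since |AB| ≥ |CA|, only the acute value applies: ∠B ≈ 14.17°.
Then ∠A = 180° − ∠C − ∠B ≈ 145.83°.
Law of sines gives |BC| = |AB|·sin A/sin C ≈ 16.749.
Area = ½·|AB|·|CA|·sin A ≈ 20.91.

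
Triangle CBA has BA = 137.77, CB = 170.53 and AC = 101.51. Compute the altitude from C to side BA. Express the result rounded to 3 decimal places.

Semiperimeter s = (137.77 + 101.51 + 170.53)/2 = 204.91.
Heron's formula: area = √(204.91·67.135·103.4·34.375) ≈ 6992.3.
The altitude from C has length 2·area/BA ≈ 101.51.

101.507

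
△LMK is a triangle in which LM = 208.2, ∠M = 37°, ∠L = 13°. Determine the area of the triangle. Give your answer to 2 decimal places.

The third angle is ∠K = 180° − ∠L − ∠M = 130.00°.
Law of sines: MK = LM·sin L/sin K ≈ 61.139.
Law of sines: KL = LM·sin M/sin K ≈ 163.56.
Area = ½·LM·MK·sin M ≈ 3830.3.

area ≈ 3830.26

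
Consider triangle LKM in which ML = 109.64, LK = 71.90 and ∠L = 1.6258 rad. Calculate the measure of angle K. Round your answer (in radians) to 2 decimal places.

0.95

By the law of cosines, KM² = ML² + LK² − 2·ML·LK·cos L = 18057, so KM ≈ 134.38.
Law of cosines again: cos K = (LK² + KM² − ML²)/(2·LK·KM) ≈ 0.57992, so ∠K ≈ 0.9522 rad.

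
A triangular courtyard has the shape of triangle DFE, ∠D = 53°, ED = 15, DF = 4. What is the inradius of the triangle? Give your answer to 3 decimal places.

By the law of cosines, FE² = ED² + DF² − 2·ED·DF·cos D = 168.78, so FE ≈ 12.992.
Area = ½·ED·DF·sin D ≈ 23.959.
Semiperimeter s = (12.992+15+4)/2 = 15.996.
Inradius = area/s = 23.959/15.996 ≈ 1.4978.

1.498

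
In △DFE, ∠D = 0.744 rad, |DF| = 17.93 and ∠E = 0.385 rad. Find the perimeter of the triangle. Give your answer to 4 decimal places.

perimeter ≈ 93.4209

The third angle is ∠F = π − ∠E − ∠D = 2.013 rad.
Law of sines: |FE| = |DF|·sin D/sin E ≈ 32.333.
Law of sines: |ED| = |DF|·sin F/sin E ≈ 43.158.
Semiperimeter s = (32.333+43.158+17.93)/2 = 46.71.
Perimeter = 32.333 + 43.158 + 17.93 = 93.421.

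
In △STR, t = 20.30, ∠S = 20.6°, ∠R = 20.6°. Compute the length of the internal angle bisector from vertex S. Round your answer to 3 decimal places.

13.908

The third angle is ∠T = 180° − ∠R − ∠S = 138.80°.
Law of sines: s = t·sin S/sin T ≈ 10.843.
Law of sines: r = t·sin R/sin T ≈ 10.843.
The bisector from S has length 2·t·r·cos(∠S/2)/(t+r) ≈ 13.908.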